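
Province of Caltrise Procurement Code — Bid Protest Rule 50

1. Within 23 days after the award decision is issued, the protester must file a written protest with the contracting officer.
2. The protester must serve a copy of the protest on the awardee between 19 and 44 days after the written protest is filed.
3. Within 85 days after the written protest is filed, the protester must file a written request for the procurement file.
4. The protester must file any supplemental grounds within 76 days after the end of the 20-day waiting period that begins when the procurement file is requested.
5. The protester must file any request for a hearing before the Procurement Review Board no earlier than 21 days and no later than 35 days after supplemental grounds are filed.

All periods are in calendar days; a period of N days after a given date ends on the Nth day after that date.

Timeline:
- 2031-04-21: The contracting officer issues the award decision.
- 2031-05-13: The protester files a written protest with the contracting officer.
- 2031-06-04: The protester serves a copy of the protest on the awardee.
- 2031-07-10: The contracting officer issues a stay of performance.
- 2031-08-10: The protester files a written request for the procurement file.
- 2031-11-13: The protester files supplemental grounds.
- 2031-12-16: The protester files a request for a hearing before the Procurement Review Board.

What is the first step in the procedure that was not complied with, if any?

Step 3

(1) due by 2031-04-21 + 23 days = 2031-05-14; 2031-05-13 is within that limit.
(2) the permitted window runs from 2031-05-13 + 19 = 2031-06-01 to 2031-05-13 + 44 = 2031-06-26; 2031-06-04 falls inside that range.
(3) due by 2031-05-13 + 85 days = 2031-08-06; 2031-08-10 misses that deadline by 4 days.
No need to go further; step 3 was not satisfied.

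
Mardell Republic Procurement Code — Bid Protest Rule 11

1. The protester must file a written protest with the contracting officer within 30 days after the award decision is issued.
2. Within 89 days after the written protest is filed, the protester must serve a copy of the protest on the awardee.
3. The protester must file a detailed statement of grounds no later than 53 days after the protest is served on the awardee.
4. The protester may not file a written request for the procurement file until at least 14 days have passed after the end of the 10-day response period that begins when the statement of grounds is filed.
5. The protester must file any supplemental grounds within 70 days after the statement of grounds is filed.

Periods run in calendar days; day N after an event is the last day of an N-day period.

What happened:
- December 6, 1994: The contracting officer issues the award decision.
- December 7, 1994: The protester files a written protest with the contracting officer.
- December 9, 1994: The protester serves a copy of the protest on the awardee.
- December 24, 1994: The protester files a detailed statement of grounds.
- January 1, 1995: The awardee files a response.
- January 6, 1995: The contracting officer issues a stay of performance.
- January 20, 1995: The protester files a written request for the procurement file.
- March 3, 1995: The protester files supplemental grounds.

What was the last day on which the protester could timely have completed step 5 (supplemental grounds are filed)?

Step 5 runs from December 24, 1994, when the statement of grounds is filed. 70 days after December 24, 1994 is March 4, 1995.

March 4, 1995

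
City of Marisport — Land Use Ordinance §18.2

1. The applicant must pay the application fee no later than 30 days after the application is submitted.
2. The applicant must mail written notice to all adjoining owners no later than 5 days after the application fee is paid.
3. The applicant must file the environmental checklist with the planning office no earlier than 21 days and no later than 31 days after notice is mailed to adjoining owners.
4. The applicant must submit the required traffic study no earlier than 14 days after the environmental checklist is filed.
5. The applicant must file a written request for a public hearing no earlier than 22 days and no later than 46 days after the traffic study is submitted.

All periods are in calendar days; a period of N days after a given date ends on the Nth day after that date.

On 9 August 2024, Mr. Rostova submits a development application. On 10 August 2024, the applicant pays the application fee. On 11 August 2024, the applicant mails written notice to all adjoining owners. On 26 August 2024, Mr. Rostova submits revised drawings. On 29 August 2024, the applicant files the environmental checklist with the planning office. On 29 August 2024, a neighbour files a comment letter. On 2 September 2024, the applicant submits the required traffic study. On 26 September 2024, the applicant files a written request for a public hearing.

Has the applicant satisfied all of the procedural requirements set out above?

No

Step 1: 30 days after 9 August 2024 (when the application is submitted) is 8 September 2024; completed 10 August 2024, before the deadline.
Step 2: 5 days after 10 August 2024 (when the application fee is paid) is 15 August 2024; done 11 August 2024 — timely.
Step 3: the window is 21–31 days after 11 August 2024 (when notice is mailed to adjoining owners), so 1 September 2024 through 11 September 2024; done 29 August 2024 — 3 days before the window opened.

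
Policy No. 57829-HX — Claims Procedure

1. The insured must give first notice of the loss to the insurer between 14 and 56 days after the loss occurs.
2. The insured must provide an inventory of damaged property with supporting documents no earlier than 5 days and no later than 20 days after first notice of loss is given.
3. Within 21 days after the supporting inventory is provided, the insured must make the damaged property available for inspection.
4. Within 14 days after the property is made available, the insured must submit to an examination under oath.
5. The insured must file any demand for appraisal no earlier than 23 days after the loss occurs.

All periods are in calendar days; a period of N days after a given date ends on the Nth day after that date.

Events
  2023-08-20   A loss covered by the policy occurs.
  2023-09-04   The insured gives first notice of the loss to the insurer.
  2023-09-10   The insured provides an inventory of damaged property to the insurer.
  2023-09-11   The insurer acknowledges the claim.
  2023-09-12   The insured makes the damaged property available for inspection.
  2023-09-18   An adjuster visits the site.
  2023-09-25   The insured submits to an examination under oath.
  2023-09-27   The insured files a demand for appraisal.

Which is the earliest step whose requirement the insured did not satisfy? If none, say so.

Step 1: the window is 14–56 days after 2023-08-20 (when the loss occurs), so 2023-09-03 through 2023-10-15; done 2023-09-04, which is between those dates.
Step 2: the window is 5–20 days after 2023-09-04 (when first notice of loss is given), so 2023-09-09 through 2023-09-24; done 2023-09-10, which is between those dates.
Step 3: 21 days after 2023-09-10 (when the supporting inventory is provided) is 2023-10-01; completed 2023-09-12, before the deadline.
Step 4: 14 days after 2023-09-12 (when the property is made available) is 2023-09-26; 2023-09-25 is within that limit.
Step 5: the earliest permitted date is 23 days after 2023-08-20 (when the loss occurs), i.e. 2023-09-12; done 2023-09-27 — permitted.

None — every step was satisfied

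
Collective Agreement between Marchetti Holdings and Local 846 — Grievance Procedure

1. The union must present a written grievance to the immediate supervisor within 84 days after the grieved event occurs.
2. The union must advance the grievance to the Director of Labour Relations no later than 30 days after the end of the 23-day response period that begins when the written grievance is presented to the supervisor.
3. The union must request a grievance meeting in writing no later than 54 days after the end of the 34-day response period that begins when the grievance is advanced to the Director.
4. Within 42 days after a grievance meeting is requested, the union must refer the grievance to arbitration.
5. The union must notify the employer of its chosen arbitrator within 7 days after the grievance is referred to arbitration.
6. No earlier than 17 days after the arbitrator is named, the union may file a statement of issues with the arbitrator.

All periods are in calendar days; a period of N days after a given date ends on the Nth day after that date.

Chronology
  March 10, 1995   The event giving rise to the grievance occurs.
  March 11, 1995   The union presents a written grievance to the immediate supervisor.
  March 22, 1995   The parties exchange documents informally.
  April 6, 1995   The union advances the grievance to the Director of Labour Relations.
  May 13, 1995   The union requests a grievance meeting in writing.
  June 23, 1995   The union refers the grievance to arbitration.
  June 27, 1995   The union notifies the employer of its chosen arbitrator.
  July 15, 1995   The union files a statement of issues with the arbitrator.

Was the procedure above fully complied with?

Yes

Step 1: 84 days after March 10, 1995 (when the grieved event occurs) is June 2, 1995; done March 11, 1995 — timely.
Step 2: 30 days after April 3, 1995 (end of the 23-day response period, which began when the written grievance is presented to the supervisor on March 11, 1995) is May 3, 1995; completed April 6, 1995, before the deadline.
Step 3: 54 days after May 10, 1995 (end of the 34-day response period, which began when the grievance is advanced to the Director on April 6, 1995) is July 3, 1995; May 13, 1995 is within that limit.
Step 4: 42 days after May 13, 1995 (when a grievance meeting is requested) is June 24, 1995; done June 23, 1995 — timely.
Step 5: 7 days after June 23, 1995 (when the grievance is referred to arbitration) is June 30, 1995; done June 27, 1995 — timely.
Step 6: the earliest permitted date is 17 days after June 27, 1995 (when the arbitrator is named), i.e. July 14, 1995; July 15, 1995 is on or after that date.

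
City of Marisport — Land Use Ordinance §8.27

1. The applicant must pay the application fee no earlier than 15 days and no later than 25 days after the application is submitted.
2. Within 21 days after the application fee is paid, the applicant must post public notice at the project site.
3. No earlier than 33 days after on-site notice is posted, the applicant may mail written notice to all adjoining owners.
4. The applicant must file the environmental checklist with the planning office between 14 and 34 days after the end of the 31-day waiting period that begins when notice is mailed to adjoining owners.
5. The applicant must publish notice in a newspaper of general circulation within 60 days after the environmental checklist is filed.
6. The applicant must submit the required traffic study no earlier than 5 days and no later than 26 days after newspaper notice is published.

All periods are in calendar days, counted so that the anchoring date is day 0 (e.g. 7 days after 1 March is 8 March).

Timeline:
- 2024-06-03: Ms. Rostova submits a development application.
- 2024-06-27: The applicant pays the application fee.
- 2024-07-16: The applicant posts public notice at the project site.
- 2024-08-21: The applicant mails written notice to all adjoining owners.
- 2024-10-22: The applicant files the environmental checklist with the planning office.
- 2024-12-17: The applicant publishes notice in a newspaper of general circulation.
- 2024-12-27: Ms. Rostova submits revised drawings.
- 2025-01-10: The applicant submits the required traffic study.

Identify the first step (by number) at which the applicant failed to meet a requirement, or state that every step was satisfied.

None — every step was satisfied

(1) the permitted window runs from 2024-06-03 + 15 = 2024-06-18 to 2024-06-03 + 25 = 2024-06-28; done 2024-06-27, which is between those dates.
(2) due by 2024-06-27 + 21 days = 2024-07-18; completed 2024-07-16, before the deadline.
(3) permitted from 2024-07-16 + 33 days = 2024-08-18 onward; done 2024-08-21, after the minimum wait.
(4) the permitted window runs from 2024-09-21 + 14 = 2024-10-05 to 2024-09-21 + 34 = 2024-10-25; done 2024-10-22, which is between those dates.
(5) due by 2024-10-22 + 60 days = 2024-12-21; 2024-12-17 is within that limit.
(6) the permitted window runs from 2024-12-17 + 5 = 2024-12-22 to 2024-12-17 + 26 = 2025-01-12; 2025-01-10 falls inside that range.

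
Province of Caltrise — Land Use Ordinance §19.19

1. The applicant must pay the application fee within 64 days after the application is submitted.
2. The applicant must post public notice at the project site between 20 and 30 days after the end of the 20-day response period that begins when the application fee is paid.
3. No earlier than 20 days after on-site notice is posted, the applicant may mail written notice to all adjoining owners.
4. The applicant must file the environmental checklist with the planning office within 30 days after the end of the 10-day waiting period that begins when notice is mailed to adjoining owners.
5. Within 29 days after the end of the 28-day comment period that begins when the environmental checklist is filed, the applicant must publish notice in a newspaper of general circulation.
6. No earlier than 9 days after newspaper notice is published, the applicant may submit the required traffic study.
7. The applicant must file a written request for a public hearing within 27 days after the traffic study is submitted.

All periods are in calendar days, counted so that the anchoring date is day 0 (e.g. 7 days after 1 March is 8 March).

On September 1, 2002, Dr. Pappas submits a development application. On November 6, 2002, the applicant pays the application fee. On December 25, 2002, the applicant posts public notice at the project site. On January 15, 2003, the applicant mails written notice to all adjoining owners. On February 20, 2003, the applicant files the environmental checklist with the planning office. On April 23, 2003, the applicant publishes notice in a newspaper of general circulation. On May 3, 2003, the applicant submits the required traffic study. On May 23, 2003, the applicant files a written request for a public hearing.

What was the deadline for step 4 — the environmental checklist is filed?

February 24, 2003

Notice is mailed to adjoining owners on January 15, 2003; the 10-day waiting period therefore ends January 25, 2003, and step 4 runs from that date. 30 days after January 25, 2003 is February 24, 2003.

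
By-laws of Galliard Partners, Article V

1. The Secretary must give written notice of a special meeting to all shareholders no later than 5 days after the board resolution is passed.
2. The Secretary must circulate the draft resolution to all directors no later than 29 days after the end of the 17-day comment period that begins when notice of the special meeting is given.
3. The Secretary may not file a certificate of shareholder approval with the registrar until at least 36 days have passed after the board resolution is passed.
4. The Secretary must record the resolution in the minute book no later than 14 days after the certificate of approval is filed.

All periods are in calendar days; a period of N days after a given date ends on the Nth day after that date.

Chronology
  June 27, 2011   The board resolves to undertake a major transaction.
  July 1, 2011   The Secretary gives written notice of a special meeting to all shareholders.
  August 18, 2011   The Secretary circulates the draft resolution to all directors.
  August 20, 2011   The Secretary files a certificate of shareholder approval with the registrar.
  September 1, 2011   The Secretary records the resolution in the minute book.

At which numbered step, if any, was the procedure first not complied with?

Step 2

Step 1 — counting 5 days from June 27, 2011 (when the board resolution is passed) gives a deadline of July 2, 2011; done July 1, 2011 — timely.
Step 2 — counting 29 days from July 18, 2011 (end of the 17-day comment period, which began when notice of the special meeting is given on July 1, 2011) gives a deadline of August 16, 2011; August 18, 2011 misses that deadline by 2 days.
No need to go further; step 2 was not satisfied.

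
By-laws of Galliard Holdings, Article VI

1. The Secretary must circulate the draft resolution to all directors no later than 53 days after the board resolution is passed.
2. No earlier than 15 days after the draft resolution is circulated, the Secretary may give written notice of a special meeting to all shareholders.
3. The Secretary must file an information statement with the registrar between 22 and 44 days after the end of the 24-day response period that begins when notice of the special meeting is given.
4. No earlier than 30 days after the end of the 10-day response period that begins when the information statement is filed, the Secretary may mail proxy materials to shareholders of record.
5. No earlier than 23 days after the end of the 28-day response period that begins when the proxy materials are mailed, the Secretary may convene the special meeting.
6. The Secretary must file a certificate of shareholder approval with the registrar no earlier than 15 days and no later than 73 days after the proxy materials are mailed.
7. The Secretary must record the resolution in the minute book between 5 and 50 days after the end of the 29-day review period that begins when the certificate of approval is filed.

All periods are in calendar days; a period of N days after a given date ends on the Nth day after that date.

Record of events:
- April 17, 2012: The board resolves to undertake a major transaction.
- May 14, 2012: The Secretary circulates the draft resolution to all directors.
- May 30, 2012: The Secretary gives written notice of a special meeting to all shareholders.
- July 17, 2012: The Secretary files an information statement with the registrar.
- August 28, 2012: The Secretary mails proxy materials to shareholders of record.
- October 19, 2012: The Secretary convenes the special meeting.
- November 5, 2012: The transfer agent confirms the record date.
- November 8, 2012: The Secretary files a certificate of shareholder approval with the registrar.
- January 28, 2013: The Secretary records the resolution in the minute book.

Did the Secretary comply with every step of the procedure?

(1) due by April 17, 2012 + 53 days = June 9, 2012; done May 14, 2012 — timely.
(2) permitted from May 14, 2012 + 15 days = May 29, 2012 onward; done May 30, 2012, after the minimum wait.
(3) the permitted window runs from June 23, 2012 + 22 = July 15, 2012 to June 23, 2012 + 44 = August 6, 2012; done July 17, 2012, which is between those dates.
(4) permitted from July 27, 2012 + 30 days = August 26, 2012 onward; done August 28, 2012, after the minimum wait.
(5) permitted from September 25, 2012 + 23 days = October 18, 2012 onward; done October 19, 2012, after the minimum wait.
(6) the permitted window runs from August 28, 2012 + 15 = September 12, 2012 to August 28, 2012 + 73 = November 9, 2012; done November 8, 2012 — within the window.
(7) the permitted window runs from December 7, 2012 + 5 = December 12, 2012 to December 7, 2012 + 50 = January 26, 2013; January 28, 2013 is 2 days past the end of the window.
That is the first point of non-compliance.

No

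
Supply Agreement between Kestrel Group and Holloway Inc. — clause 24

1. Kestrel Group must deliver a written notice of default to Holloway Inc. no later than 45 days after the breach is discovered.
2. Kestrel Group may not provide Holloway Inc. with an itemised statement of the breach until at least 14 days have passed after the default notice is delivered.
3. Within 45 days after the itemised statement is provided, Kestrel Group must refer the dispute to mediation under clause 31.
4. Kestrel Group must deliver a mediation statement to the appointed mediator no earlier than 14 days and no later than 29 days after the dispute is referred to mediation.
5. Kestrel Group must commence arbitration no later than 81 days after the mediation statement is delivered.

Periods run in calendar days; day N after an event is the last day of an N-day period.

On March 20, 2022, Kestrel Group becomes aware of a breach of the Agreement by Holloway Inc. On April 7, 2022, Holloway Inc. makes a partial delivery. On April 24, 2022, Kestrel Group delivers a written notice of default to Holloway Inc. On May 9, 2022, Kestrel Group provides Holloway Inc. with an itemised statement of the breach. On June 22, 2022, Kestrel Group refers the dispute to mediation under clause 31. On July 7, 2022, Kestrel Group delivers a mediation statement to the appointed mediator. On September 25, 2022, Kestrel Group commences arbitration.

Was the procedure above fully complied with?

Step 1 — counting 45 days from March 20, 2022 (when the breach is discovered) gives a deadline of May 4, 2022; done April 24, 2022 — timely.
Step 2 — must wait 14 days from April 24, 2022 (when the default notice is delivered), so not before May 8, 2022; done May 9, 2022, after the minimum wait.
Step 3 — counting 45 days from May 9, 2022 (when the itemised statement is provided) gives a deadline of June 23, 2022; done June 22, 2022 — timely.
Step 4 — 14 and 29 days from June 22, 2022 (when the dispute is referred to mediation) are July 6, 2022 and July 21, 2022 respectively; July 7, 2022 falls inside that range.
Step 5 — counting 81 days from July 7, 2022 (when the mediation statement is delivered) gives a deadline of September 26, 2022; September 25, 2022 is within that limit.

Yes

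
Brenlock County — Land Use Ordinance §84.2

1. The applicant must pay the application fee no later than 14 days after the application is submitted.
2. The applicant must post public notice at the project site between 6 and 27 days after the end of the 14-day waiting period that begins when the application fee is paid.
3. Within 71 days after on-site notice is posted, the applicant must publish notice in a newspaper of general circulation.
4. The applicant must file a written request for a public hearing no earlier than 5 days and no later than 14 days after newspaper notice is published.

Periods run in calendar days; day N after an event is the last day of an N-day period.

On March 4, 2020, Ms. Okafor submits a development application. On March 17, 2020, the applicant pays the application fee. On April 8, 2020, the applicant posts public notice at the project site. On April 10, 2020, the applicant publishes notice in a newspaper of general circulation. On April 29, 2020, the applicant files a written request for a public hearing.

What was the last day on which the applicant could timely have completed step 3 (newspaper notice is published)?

Step 3 runs from April 8, 2020, when on-site notice is posted. 71 days after April 8, 2020 is June 18, 2020.

June 18, 2020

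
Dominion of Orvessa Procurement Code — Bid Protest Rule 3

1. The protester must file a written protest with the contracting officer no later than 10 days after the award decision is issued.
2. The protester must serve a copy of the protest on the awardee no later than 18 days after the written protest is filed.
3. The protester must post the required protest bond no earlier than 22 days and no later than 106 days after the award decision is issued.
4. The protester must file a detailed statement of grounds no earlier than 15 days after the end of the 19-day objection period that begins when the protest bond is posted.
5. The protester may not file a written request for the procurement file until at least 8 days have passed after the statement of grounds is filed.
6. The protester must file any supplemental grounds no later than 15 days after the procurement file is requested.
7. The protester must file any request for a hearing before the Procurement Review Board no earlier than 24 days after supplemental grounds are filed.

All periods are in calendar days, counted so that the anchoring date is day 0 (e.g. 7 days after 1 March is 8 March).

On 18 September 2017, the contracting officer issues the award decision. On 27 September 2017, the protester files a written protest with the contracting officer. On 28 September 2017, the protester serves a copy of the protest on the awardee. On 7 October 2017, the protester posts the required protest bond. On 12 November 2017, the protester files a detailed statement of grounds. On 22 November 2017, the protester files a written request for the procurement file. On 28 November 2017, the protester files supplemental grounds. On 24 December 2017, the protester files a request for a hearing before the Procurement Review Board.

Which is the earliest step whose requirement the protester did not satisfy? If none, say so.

Step 1 — counting 10 days from 18 September 2017 (when the award decision is issued) gives a deadline of 28 September 2017; done 27 September 2017 — timely.
Step 2 — counting 18 days from 27 September 2017 (when the written protest is filed) gives a deadline of 15 October 2017; completed 28 September 2017, before the deadline.
Step 3 — 22 and 106 days from 18 September 2017 (when the award decision is issued) are 10 October 2017 and 2 January 2018 respectively; 7 October 2017 is 3 days too early.

Step 3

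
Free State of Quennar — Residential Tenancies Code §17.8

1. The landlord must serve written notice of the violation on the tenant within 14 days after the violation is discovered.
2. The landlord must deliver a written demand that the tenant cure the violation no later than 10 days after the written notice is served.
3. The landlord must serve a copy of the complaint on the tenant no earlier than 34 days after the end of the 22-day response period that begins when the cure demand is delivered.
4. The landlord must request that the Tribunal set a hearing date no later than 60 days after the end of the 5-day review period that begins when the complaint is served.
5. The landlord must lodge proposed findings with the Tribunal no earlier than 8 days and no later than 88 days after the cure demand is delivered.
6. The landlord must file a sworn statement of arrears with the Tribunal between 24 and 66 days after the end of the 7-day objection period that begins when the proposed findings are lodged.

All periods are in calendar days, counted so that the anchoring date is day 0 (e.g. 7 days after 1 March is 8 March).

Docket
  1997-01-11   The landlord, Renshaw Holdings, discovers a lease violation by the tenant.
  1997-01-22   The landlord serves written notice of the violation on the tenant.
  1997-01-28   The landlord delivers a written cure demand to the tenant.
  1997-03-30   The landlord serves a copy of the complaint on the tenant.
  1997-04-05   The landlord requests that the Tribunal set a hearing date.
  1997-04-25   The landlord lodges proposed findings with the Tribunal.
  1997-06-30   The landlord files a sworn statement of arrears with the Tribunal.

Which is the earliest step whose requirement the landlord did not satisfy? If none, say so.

None — every step was satisfied

Step 1: 14 days after 1997-01-11 (when the violation is discovered) is 1997-01-25; 1997-01-22 is within that limit.
Step 2: 10 days after 1997-01-22 (when the written notice is served) is 1997-02-01; completed 1997-01-28, before the deadline.
Step 3: the earliest permitted date is 34 days after 1997-02-19 (end of the 22-day response period, which began when the cure demand is delivered on 1997-01-28), i.e. 1997-03-25; done 1997-03-30, after the minimum wait.
Step 4: 60 days after 1997-04-04 (end of the 5-day review period, which began when the complaint is served on 1997-03-30) is 1997-06-03; completed 1997-04-05, before the deadline.
Step 5: the window is 8–88 days after 1997-01-28 (when the cure demand is delivered), so 1997-02-05 through 1997-04-26; 1997-04-25 falls inside that range.
Step 6: the window is 24–66 days after 1997-05-02 (end of the 7-day objection period, which began when the proposed findings are lodged on 1997-04-25), so 1997-05-26 through 1997-07-07; done 1997-06-30, which is between those dates.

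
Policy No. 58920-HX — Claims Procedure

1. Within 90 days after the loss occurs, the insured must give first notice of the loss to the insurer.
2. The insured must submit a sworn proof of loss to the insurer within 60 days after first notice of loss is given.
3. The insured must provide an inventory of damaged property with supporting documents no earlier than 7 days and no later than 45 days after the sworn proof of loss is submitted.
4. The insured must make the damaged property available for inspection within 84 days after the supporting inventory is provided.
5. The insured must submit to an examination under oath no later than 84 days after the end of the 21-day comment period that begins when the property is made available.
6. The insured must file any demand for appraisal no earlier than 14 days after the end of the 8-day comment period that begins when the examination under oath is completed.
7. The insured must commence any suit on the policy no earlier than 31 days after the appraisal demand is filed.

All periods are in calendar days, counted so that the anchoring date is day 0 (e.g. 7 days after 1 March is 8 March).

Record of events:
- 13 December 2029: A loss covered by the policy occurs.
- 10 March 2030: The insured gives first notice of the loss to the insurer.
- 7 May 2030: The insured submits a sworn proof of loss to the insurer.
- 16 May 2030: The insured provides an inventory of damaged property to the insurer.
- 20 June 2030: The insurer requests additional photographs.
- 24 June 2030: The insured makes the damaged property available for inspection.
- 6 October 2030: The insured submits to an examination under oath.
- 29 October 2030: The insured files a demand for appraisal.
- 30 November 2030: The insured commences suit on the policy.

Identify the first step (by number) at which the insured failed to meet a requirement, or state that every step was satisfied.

None — every step was satisfied

Step 1: 90 days after 13 December 2029 (when the loss occurs) is 13 March 2030; completed 10 March 2030, before the deadline.
Step 2: 60 days after 10 March 2030 (when first notice of loss is given) is 9 May 2030; completed 7 May 2030, before the deadline.
Step 3: the window is 7–45 days after 7 May 2030 (when the sworn proof of loss is submitted), so 14 May 2030 through 21 June 2030; 16 May 2030 falls inside that range.
Step 4: 84 days after 16 May 2030 (when the supporting inventory is provided) is 8 August 2030; 24 June 2030 is within that limit.
Step 5: 84 days after 15 July 2030 (end of the 21-day comment period, which began when the property is made available on 24 June 2030) is 7 October 2030; done 6 October 2030 — timely.
Step 6: the earliest permitted date is 14 days after 14 October 2030 (end of the 8-day comment period, which began when the examination under oath is completed on 6 October 2030), i.e. 28 October 2030; done 29 October 2030, after the minimum wait.
Step 7: the earliest permitted date is 31 days after 29 October 2030 (when the appraisal demand is filed), i.e. 29 November 2030; done 30 November 2030 — permitted.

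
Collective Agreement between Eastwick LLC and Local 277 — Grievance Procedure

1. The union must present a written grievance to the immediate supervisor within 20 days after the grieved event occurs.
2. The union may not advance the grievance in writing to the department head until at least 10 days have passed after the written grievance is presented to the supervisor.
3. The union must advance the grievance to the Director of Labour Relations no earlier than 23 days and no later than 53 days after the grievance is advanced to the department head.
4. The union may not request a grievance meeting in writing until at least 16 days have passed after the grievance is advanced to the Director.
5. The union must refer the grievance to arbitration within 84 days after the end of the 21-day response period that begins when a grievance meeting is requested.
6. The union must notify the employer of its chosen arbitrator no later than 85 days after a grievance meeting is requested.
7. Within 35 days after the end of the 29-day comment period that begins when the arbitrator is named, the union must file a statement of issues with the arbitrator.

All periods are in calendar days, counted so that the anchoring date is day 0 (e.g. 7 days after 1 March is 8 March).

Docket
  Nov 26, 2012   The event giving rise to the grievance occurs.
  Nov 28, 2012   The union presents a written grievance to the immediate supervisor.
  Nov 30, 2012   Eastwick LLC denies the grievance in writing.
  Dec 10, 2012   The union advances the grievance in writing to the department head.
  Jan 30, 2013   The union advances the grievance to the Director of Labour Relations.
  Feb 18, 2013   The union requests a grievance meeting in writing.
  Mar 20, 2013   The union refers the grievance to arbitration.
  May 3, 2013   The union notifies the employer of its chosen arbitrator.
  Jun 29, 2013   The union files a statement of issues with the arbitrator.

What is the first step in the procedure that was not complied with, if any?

Step 1: 20 days after Nov 26, 2012 (when the grieved event occurs) is Dec 16, 2012; Nov 28, 2012 is within that limit.
Step 2: the earliest permitted date is 10 days after Nov 28, 2012 (when the written grievance is presented to the supervisor), i.e. Dec 8, 2012; Dec 10, 2012 is on or after that date.
Step 3: the window is 23–53 days after Dec 10, 2012 (when the grievance is advanced to the department head), so Jan 2, 2013 through Feb 1, 2013; Jan 30, 2013 falls inside that range.
Step 4: the earliest permitted date is 16 days after Jan 30, 2013 (when the grievance is advanced to the Director), i.e. Feb 15, 2013; done Feb 18, 2013 — permitted.
Step 5: 84 days after Mar 11, 2013 (end of the 21-day response period, which began when a grievance meeting is requested on Feb 18, 2013) is Jun 3, 2013; Mar 20, 2013 is within that limit.
Step 6: 85 days after Feb 18, 2013 (when a grievance meeting is requested) is May 14, 2013; done May 3, 2013 — timely.
Step 7: 35 days after Jun 1, 2013 (end of the 29-day comment period, which began when the arbitrator is named on May 3, 2013) is Jul 6, 2013; done Jun 29, 2013 — timely.

None — every step was satisfied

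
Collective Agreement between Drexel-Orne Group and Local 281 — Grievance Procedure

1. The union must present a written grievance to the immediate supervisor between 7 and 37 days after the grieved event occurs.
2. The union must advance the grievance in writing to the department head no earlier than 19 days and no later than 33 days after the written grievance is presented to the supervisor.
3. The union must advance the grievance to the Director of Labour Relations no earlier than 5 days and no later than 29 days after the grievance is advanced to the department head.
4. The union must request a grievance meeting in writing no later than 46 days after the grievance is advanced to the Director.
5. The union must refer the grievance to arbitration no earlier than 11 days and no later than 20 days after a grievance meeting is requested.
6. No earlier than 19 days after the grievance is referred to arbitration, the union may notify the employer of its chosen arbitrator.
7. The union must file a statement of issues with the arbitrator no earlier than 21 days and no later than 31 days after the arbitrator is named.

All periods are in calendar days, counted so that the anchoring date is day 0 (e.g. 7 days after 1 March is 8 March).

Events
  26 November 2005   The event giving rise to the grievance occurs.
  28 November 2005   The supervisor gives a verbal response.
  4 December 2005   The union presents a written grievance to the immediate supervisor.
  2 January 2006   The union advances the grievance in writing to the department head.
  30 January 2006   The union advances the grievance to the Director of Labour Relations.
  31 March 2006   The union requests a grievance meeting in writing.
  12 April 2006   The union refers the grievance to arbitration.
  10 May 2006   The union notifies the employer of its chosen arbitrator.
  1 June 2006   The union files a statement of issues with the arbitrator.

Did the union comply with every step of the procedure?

No

(1) the permitted window runs from 26 November 2005 + 7 = 3 December 2005 to 26 November 2005 + 37 = 2 January 2006; done 4 December 2005, which is between those dates.
(2) the permitted window runs from 4 December 2005 + 19 = 23 December 2005 to 4 December 2005 + 33 = 6 January 2006; done 2 January 2006, which is between those dates.
(3) the permitted window runs from 2 January 2006 + 5 = 7 January 2006 to 2 January 2006 + 29 = 31 January 2006; done 30 January 2006, which is between those dates.
(4) due by 30 January 2006 + 46 days = 17 March 2006; 31 March 2006 misses that deadline by 14 days.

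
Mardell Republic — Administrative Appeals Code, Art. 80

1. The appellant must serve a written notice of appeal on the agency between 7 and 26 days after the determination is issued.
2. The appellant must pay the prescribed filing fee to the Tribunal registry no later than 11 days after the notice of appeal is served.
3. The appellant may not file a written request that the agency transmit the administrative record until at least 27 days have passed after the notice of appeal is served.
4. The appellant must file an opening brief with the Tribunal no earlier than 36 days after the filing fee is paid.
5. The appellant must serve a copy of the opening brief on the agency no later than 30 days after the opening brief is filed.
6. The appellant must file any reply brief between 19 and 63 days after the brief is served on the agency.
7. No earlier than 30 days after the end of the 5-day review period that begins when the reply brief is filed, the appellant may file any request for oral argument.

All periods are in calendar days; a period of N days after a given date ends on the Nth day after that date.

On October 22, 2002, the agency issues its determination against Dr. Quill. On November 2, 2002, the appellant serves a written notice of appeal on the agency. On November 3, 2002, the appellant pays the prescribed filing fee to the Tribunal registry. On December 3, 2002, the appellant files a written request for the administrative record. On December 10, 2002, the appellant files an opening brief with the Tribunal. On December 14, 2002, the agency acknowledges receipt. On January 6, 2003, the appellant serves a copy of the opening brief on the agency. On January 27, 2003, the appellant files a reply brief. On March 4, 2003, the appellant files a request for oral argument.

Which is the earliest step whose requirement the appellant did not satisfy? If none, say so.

None — every step was satisfied

(1) the permitted window runs from October 22, 2002 + 7 = October 29, 2002 to October 22, 2002 + 26 = November 17, 2002; done November 2, 2002 — within the window.
(2) due by November 2, 2002 + 11 days = November 13, 2002; completed November 3, 2002, before the deadline.
(3) permitted from November 2, 2002 + 27 days = November 29, 2002 onward; December 3, 2002 is on or after that date.
(4) permitted from November 3, 2002 + 36 days = December 9, 2002 onward; done December 10, 2002 — permitted.
(5) due by December 10, 2002 + 30 days = January 9, 2003; January 6, 2003 is within that limit.
(6) the permitted window runs from January 6, 2003 + 19 = January 25, 2003 to January 6, 2003 + 63 = March 10, 2003; done January 27, 2003 — within the window.
(7) permitted from February 1, 2003 + 30 days = March 3, 2003 onward; done March 4, 2003, after the minimum wait.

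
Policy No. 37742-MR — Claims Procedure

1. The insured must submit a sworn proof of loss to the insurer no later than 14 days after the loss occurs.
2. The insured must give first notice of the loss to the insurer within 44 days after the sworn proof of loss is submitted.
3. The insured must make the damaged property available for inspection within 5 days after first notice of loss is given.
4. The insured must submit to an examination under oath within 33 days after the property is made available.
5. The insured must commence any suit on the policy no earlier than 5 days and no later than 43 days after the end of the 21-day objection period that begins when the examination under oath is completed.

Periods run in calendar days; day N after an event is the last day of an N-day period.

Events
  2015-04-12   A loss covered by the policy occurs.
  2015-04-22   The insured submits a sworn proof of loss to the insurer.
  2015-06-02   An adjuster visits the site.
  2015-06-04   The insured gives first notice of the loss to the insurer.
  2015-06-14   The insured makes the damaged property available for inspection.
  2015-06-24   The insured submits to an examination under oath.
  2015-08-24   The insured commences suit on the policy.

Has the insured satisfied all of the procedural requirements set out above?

Step 1: 14 days after 2015-04-12 (when the loss occurs) is 2015-04-26; 2015-04-22 is within that limit.
Step 2: 44 days after 2015-04-22 (when the sworn proof of loss is submitted) is 2015-06-05; done 2015-06-04 — timely.
Step 3: 5 days after 2015-06-04 (when first notice of loss is given) is 2015-06-09; done 2015-06-14 — 5 days late.
That is the first point of non-compliance.

No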